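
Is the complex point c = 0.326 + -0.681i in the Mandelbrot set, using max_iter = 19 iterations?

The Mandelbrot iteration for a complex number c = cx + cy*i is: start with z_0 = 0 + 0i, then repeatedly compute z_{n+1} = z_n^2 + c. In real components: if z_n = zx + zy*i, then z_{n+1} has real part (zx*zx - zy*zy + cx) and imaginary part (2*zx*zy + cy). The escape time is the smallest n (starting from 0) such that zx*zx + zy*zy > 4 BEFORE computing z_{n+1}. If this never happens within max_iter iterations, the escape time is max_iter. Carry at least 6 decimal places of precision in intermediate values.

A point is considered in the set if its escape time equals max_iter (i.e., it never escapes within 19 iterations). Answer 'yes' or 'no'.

Answer: no

Derivation:
z_0 = 0 + 0i, c = 0.3260 + -0.6810i
Iter 1: z = 0.3260 + -0.6810i, |z|^2 = 0.5700
Iter 2: z = -0.0315 + -1.1250i, |z|^2 = 1.2666
Iter 3: z = -0.9387 + -0.6102i, |z|^2 = 1.2534
Iter 4: z = 0.8348 + 0.4645i, |z|^2 = 0.9126
Iter 5: z = 0.8072 + 0.0945i, |z|^2 = 0.6604
Iter 6: z = 0.9686 + -0.5285i, |z|^2 = 1.2175
Iter 7: z = 0.9848 + -1.7048i, |z|^2 = 3.8762
Iter 8: z = -1.6105 + -4.0388i, |z|^2 = 18.9056
Escaped at iteration 8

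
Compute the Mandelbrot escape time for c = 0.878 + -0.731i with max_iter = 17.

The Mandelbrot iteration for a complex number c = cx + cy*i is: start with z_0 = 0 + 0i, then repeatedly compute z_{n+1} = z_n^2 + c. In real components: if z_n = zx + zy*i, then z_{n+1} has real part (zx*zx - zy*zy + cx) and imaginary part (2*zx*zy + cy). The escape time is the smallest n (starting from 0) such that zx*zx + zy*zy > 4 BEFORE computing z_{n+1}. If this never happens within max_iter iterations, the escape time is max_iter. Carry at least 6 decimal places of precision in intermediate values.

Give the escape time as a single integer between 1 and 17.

Answer: 2

Derivation:
z_0 = 0 + 0i, c = 0.8780 + -0.7310i
Iter 1: z = 0.8780 + -0.7310i, |z|^2 = 1.3052
Iter 2: z = 1.1145 + -2.0146i, |z|^2 = 5.3009
Escaped at iteration 2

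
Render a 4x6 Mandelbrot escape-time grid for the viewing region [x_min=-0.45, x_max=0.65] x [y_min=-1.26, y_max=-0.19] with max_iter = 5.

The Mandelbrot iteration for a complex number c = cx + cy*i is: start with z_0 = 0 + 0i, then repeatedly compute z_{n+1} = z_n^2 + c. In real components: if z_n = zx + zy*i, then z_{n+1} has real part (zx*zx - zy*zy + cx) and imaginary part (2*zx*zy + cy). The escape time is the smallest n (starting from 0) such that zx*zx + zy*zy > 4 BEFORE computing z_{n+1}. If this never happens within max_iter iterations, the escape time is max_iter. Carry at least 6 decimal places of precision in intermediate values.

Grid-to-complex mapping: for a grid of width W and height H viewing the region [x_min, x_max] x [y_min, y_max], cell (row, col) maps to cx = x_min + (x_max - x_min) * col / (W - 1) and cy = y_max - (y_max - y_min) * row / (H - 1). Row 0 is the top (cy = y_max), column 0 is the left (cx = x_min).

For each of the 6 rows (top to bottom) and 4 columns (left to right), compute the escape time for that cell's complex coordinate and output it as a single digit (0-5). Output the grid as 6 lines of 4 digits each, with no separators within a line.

(row=0, col=0): c = -0.4500 + -0.1900i → escape time 5
(row=0, col=1): c = -0.0833 + -0.1900i → escape time 5
(row=0, col=2): c = 0.2833 + -0.1900i → escape time 5
(row=0, col=3): c = 0.6500 + -0.1900i → escape time 4
(row=1, col=0): c = -0.4500 + -0.4040i → escape time 5
(row=1, col=1): c = -0.0833 + -0.4040i → escape time 5
(row=1, col=2): c = 0.2833 + -0.4040i → escape time 5
(row=1, col=3): c = 0.6500 + -0.4040i → escape time 3
(row=2, col=0): c = -0.4500 + -0.6180i → escape time 5
(row=2, col=1): c = -0.0833 + -0.6180i → escape time 5
(row=2, col=2): c = 0.2833 + -0.6180i → escape time 5
(row=2, col=3): c = 0.6500 + -0.6180i → escape time 3
(row=3, col=0): c = -0.4500 + -0.8320i → escape time 5
(row=3, col=1): c = -0.0833 + -0.8320i → escape time 5
(row=3, col=2): c = 0.2833 + -0.8320i → escape time 4
(row=3, col=3): c = 0.6500 + -0.8320i → escape time 3
(row=4, col=0): c = -0.4500 + -1.0460i → escape time 4
(row=4, col=1): c = -0.0833 + -1.0460i → escape time 5
(row=4, col=2): c = 0.2833 + -1.0460i → escape time 3
(row=4, col=3): c = 0.6500 + -1.0460i → escape time 2
(row=5, col=0): c = -0.4500 + -1.2600i → escape time 3
(row=5, col=1): c = -0.0833 + -1.2600i → escape time 3
(row=5, col=2): c = 0.2833 + -1.2600i → escape time 2
(row=5, col=3): c = 0.6500 + -1.2600i → escape time 2

Answer: 5554
5553
5553
5543
4532
3322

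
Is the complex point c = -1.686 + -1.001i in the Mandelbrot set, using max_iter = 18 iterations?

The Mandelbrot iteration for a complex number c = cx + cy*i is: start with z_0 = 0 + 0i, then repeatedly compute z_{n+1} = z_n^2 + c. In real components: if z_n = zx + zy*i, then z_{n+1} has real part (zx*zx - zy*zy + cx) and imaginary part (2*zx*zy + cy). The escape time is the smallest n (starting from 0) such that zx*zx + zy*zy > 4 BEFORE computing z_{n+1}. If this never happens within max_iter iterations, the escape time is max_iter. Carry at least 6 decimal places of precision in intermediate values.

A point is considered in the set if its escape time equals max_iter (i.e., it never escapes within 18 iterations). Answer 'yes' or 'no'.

Answer: no

Derivation:
z_0 = 0 + 0i, c = -1.6860 + -1.0010i
Iter 1: z = -1.6860 + -1.0010i, |z|^2 = 3.8446
Iter 2: z = 0.1546 + 2.3744i, |z|^2 = 5.6615
Escaped at iteration 2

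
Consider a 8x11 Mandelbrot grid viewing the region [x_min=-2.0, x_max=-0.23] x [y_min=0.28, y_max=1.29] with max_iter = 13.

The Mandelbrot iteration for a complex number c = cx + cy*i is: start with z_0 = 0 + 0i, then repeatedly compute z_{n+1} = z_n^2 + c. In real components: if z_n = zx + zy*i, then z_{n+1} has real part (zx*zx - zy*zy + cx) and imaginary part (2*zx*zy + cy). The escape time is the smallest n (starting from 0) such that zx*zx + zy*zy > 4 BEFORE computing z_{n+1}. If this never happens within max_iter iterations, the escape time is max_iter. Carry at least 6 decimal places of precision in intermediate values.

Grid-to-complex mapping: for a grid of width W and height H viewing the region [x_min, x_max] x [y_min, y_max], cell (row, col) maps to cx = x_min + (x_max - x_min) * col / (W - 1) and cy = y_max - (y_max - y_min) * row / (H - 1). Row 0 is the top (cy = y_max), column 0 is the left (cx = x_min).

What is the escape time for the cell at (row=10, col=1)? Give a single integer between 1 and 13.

Answer: 4

Derivation:
z_0 = 0 + 0i, c = -1.7471 + 0.2800i
Iter 1: z = -1.7471 + 0.2800i, |z|^2 = 3.1309
Iter 2: z = 1.2270 + -0.6984i, |z|^2 = 1.9932
Iter 3: z = -0.7295 + -1.4338i, |z|^2 = 2.5880
Iter 4: z = -3.2709 + 2.3718i, |z|^2 = 16.3243
Escaped at iteration 4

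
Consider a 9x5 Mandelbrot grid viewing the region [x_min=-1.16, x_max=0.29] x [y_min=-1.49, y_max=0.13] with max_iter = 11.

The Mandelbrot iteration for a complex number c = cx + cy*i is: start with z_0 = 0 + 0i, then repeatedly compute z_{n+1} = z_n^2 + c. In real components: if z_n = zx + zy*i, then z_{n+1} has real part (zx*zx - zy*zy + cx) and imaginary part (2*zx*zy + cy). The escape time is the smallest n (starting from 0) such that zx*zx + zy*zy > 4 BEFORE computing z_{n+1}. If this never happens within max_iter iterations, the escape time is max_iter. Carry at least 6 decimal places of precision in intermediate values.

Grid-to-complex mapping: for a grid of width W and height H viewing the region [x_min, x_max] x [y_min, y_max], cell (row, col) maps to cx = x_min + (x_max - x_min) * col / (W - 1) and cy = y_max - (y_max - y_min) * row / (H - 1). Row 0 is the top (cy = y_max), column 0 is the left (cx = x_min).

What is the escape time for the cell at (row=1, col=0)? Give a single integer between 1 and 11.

Answer: 11

Derivation:
z_0 = 0 + 0i, c = -1.1600 + -0.2750i
Iter 1: z = -1.1600 + -0.2750i, |z|^2 = 1.4212
Iter 2: z = 0.1100 + 0.3630i, |z|^2 = 0.1439
Iter 3: z = -1.2797 + -0.1952i, |z|^2 = 1.6757
Iter 4: z = 0.4395 + 0.2245i, |z|^2 = 0.2435
Iter 5: z = -1.0172 + -0.0777i, |z|^2 = 1.0408
Iter 6: z = -0.1312 + -0.1169i, |z|^2 = 0.0309
Iter 7: z = -1.1564 + -0.2443i, |z|^2 = 1.3971
Iter 8: z = 0.1177 + 0.2901i, |z|^2 = 0.0980
Iter 9: z = -1.2303 + -0.2067i, |z|^2 = 1.5563
Iter 10: z = 0.3109 + 0.2337i, |z|^2 = 0.1512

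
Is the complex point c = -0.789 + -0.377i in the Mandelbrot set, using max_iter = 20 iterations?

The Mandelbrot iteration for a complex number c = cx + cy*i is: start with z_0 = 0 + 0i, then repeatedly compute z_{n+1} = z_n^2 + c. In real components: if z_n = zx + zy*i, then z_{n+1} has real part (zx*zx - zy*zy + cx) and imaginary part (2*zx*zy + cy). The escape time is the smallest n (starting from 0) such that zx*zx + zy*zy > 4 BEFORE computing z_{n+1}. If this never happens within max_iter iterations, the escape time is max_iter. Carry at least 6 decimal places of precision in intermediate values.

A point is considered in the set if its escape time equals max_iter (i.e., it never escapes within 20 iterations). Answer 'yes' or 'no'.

z_0 = 0 + 0i, c = -0.7890 + -0.3770i
Iter 1: z = -0.7890 + -0.3770i, |z|^2 = 0.7647
Iter 2: z = -0.3086 + 0.2179i, |z|^2 = 0.1427
Iter 3: z = -0.7412 + -0.5115i, |z|^2 = 0.8111
Iter 4: z = -0.5012 + 0.3813i, |z|^2 = 0.3966
Iter 5: z = -0.6832 + -0.7592i, |z|^2 = 1.0431
Iter 6: z = -0.8986 + 0.6603i, |z|^2 = 1.2436
Iter 7: z = -0.4175 + -1.5638i, |z|^2 = 2.6198
Iter 8: z = -3.0601 + 0.9289i, |z|^2 = 10.2271
Escaped at iteration 8

Answer: no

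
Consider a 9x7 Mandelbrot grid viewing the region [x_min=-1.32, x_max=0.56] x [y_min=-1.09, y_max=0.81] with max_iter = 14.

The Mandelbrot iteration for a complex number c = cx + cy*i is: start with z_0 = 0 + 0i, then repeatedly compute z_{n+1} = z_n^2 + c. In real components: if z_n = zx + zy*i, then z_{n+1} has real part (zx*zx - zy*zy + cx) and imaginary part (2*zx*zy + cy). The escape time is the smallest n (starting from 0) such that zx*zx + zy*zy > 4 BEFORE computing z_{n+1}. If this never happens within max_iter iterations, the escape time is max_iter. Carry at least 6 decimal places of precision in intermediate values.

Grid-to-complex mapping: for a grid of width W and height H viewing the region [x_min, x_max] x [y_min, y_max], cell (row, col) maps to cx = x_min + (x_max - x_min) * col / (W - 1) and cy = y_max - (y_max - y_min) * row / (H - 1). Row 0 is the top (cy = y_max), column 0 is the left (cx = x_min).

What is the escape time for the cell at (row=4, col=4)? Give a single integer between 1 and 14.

Answer: 14

Derivation:
z_0 = 0 + 0i, c = -0.3800 + -0.4567i
Iter 1: z = -0.3800 + -0.4567i, |z|^2 = 0.3529
Iter 2: z = -0.4441 + -0.1096i, |z|^2 = 0.2093
Iter 3: z = -0.1947 + -0.3593i, |z|^2 = 0.1670
Iter 4: z = -0.4712 + -0.3167i, |z|^2 = 0.3223
Iter 5: z = -0.2583 + -0.1582i, |z|^2 = 0.0917
Iter 6: z = -0.3383 + -0.3749i, |z|^2 = 0.2550
Iter 7: z = -0.4061 + -0.2030i, |z|^2 = 0.2061
Iter 8: z = -0.2563 + -0.2918i, |z|^2 = 0.1508
Iter 9: z = -0.3995 + -0.3071i, |z|^2 = 0.2539
Iter 10: z = -0.3147 + -0.2113i, |z|^2 = 0.1437
Iter 11: z = -0.3256 + -0.3237i, |z|^2 = 0.2108
Iter 12: z = -0.3787 + -0.2459i, |z|^2 = 0.2039
Iter 13: z = -0.2970 + -0.2704i, |z|^2 = 0.1613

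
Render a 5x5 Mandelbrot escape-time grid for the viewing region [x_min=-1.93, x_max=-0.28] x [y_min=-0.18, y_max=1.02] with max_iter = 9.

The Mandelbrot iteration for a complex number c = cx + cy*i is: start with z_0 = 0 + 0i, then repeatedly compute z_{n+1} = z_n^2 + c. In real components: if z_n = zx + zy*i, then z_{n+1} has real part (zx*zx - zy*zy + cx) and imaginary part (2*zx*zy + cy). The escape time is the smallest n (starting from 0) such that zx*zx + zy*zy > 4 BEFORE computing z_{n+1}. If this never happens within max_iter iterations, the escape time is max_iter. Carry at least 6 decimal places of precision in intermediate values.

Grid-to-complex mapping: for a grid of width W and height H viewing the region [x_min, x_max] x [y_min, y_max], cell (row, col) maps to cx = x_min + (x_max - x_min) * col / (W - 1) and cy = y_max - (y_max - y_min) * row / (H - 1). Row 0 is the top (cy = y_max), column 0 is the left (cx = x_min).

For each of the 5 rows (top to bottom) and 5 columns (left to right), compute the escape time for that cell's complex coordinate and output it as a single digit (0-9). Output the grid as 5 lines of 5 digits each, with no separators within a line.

Answer: 12335
13359
24699
46999
45999

Derivation:
(row=0, col=0): c = -1.9300 + 1.0200i → escape time 1
(row=0, col=1): c = -1.5175 + 1.0200i → escape time 2
(row=0, col=2): c = -1.1050 + 1.0200i → escape time 3
(row=0, col=3): c = -0.6925 + 1.0200i → escape time 3
(row=0, col=4): c = -0.2800 + 1.0200i → escape time 5
(row=1, col=0): c = -1.9300 + 0.7200i → escape time 1
(row=1, col=1): c = -1.5175 + 0.7200i → escape time 3
(row=1, col=2): c = -1.1050 + 0.7200i → escape time 3
(row=1, col=3): c = -0.6925 + 0.7200i → escape time 5
(row=1, col=4): c = -0.2800 + 0.7200i → escape time 9
(row=2, col=0): c = -1.9300 + 0.4200i → escape time 2
(row=2, col=1): c = -1.5175 + 0.4200i → escape time 4
(row=2, col=2): c = -1.1050 + 0.4200i → escape time 6
(row=2, col=3): c = -0.6925 + 0.4200i → escape time 9
(row=2, col=4): c = -0.2800 + 0.4200i → escape time 9
(row=3, col=0): c = -1.9300 + 0.1200i → escape time 4
(row=3, col=1): c = -1.5175 + 0.1200i → escape time 6
(row=3, col=2): c = -1.1050 + 0.1200i → escape time 9
(row=3, col=3): c = -0.6925 + 0.1200i → escape time 9
(row=3, col=4): c = -0.2800 + 0.1200i → escape time 9
(row=4, col=0): c = -1.9300 + -0.1800i → escape time 4
(row=4, col=1): c = -1.5175 + -0.1800i → escape time 5
(row=4, col=2): c = -1.1050 + -0.1800i → escape time 9
(row=4, col=3): c = -0.6925 + -0.1800i → escape time 9
(row=4, col=4): c = -0.2800 + -0.1800i → escape time 9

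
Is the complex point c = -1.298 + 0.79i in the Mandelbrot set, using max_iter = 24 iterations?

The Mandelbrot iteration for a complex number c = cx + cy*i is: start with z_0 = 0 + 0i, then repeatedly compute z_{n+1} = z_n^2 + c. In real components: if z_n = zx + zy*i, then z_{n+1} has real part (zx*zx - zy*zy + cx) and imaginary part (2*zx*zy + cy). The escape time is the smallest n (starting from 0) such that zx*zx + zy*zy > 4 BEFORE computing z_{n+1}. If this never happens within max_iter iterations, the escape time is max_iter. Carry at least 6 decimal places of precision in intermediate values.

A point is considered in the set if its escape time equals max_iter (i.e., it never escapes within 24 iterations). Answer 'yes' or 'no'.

Answer: no

Derivation:
z_0 = 0 + 0i, c = -1.2980 + 0.7900i
Iter 1: z = -1.2980 + 0.7900i, |z|^2 = 2.3089
Iter 2: z = -0.2373 + -1.2608i, |z|^2 = 1.6460
Iter 3: z = -2.8314 + 1.3884i, |z|^2 = 9.9445
Escaped at iteration 3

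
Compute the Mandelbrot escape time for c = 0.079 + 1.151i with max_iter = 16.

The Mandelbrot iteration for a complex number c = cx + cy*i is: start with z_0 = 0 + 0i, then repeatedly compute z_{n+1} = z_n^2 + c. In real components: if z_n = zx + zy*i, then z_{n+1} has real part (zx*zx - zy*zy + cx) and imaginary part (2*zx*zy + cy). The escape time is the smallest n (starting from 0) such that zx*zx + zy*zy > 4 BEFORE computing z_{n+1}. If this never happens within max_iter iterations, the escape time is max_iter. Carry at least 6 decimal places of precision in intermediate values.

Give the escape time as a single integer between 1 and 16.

Answer: 3

Derivation:
z_0 = 0 + 0i, c = 0.0790 + 1.1510i
Iter 1: z = 0.0790 + 1.1510i, |z|^2 = 1.3310
Iter 2: z = -1.2396 + 1.3329i, |z|^2 = 3.3130
Iter 3: z = -0.1610 + -2.1533i, |z|^2 = 4.6627
Escaped at iteration 3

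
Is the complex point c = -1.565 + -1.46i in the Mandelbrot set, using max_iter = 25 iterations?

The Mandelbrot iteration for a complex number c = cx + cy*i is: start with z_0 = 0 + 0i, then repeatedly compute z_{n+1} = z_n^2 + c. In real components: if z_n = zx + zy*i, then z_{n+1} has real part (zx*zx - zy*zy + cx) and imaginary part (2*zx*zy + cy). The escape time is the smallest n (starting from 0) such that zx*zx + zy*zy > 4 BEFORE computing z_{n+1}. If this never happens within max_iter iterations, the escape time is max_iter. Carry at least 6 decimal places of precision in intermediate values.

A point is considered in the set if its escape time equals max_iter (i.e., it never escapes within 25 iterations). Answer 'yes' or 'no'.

z_0 = 0 + 0i, c = -1.5650 + -1.4600i
Iter 1: z = -1.5650 + -1.4600i, |z|^2 = 4.5808
Escaped at iteration 1

Answer: no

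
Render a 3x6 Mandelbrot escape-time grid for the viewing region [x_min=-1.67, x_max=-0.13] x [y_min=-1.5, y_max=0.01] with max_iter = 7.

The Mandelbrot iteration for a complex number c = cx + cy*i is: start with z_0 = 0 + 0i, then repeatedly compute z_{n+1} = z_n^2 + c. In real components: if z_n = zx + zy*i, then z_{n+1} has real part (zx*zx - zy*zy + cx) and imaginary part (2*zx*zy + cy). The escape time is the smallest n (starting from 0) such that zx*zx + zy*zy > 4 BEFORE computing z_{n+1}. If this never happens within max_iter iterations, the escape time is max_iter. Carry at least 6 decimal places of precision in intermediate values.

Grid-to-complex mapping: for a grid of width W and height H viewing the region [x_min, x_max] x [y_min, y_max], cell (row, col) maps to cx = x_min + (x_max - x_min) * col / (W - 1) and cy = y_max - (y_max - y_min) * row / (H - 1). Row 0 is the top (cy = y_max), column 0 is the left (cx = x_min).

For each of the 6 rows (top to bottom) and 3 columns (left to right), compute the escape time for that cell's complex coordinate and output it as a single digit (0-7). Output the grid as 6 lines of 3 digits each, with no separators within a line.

Answer: 777
477
357
237
133
122

Derivation:
(row=0, col=0): c = -1.6700 + 0.0100i → escape time 7
(row=0, col=1): c = -0.9000 + 0.0100i → escape time 7
(row=0, col=2): c = -0.1300 + 0.0100i → escape time 7
(row=1, col=0): c = -1.6700 + -0.2920i → escape time 4
(row=1, col=1): c = -0.9000 + -0.2920i → escape time 7
(row=1, col=2): c = -0.1300 + -0.2920i → escape time 7
(row=2, col=0): c = -1.6700 + -0.5940i → escape time 3
(row=2, col=1): c = -0.9000 + -0.5940i → escape time 5
(row=2, col=2): c = -0.1300 + -0.5940i → escape time 7
(row=3, col=0): c = -1.6700 + -0.8960i → escape time 2
(row=3, col=1): c = -0.9000 + -0.8960i → escape time 3
(row=3, col=2): c = -0.1300 + -0.8960i → escape time 7
(row=4, col=0): c = -1.6700 + -1.1980i → escape time 1
(row=4, col=1): c = -0.9000 + -1.1980i → escape time 3
(row=4, col=2): c = -0.1300 + -1.1980i → escape time 3
(row=5, col=0): c = -1.6700 + -1.5000i → escape time 1
(row=5, col=1): c = -0.9000 + -1.5000i → escape time 2
(row=5, col=2): c = -0.1300 + -1.5000i → escape time 2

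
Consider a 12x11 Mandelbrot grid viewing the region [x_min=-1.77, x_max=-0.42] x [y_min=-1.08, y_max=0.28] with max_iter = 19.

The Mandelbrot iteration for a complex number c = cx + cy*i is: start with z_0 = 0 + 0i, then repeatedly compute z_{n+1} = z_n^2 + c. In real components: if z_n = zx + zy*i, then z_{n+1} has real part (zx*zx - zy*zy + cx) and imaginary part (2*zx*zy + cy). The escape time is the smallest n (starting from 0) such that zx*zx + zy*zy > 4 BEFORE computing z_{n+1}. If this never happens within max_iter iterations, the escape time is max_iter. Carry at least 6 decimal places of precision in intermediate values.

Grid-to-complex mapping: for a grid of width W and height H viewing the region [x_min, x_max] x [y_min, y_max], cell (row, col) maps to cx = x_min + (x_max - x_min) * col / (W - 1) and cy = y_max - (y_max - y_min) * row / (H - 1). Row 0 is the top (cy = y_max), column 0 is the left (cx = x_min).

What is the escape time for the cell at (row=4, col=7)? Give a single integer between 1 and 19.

Answer: 19

Derivation:
z_0 = 0 + 0i, c = -0.9109 + -0.2640i
Iter 1: z = -0.9109 + -0.2640i, |z|^2 = 0.8995
Iter 2: z = -0.1508 + 0.2170i, |z|^2 = 0.0698
Iter 3: z = -0.9352 + -0.3295i, |z|^2 = 0.9832
Iter 4: z = -0.1448 + 0.3522i, |z|^2 = 0.1450
Iter 5: z = -1.0140 + -0.3660i, |z|^2 = 1.1622
Iter 6: z = -0.0167 + 0.4783i, |z|^2 = 0.2290
Iter 7: z = -1.1394 + -0.2799i, |z|^2 = 1.3765
Iter 8: z = 0.3089 + 0.3739i, |z|^2 = 0.2352
Iter 9: z = -0.9553 + -0.0330i, |z|^2 = 0.9137
Iter 10: z = 0.0006 + -0.2010i, |z|^2 = 0.0404
Iter 11: z = -0.9513 + -0.2642i, |z|^2 = 0.9748
Iter 12: z = -0.0758 + 0.2387i, |z|^2 = 0.0627
Iter 13: z = -0.9622 + -0.3002i, |z|^2 = 1.0159
Iter 14: z = -0.0753 + 0.3136i, |z|^2 = 0.1040
Iter 15: z = -1.0036 + -0.3112i, |z|^2 = 1.1041
Iter 16: z = -0.0005 + 0.3607i, |z|^2 = 0.1301
Iter 17: z = -1.0410 + -0.2644i, |z|^2 = 1.1536
Iter 18: z = 0.1029 + 0.2864i, |z|^2 = 0.0926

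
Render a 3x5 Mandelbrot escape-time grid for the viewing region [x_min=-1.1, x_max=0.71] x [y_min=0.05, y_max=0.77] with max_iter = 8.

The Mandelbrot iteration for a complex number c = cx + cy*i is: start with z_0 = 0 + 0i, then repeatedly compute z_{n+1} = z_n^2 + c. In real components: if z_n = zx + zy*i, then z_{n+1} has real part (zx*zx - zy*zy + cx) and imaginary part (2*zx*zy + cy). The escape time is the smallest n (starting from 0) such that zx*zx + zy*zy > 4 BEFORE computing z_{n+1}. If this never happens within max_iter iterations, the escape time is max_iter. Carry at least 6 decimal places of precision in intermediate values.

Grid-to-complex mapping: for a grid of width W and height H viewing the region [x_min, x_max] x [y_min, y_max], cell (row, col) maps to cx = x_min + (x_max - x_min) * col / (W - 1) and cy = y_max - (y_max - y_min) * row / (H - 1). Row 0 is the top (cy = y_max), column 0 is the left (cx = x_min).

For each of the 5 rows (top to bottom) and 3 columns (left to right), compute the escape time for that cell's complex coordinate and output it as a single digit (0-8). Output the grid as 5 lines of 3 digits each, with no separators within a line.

Answer: 383
483
683
883
883

Derivation:
(row=0, col=0): c = -1.1000 + 0.7700i → escape time 3
(row=0, col=1): c = -0.1950 + 0.7700i → escape time 8
(row=0, col=2): c = 0.7100 + 0.7700i → escape time 3
(row=1, col=0): c = -1.1000 + 0.5900i → escape time 4
(row=1, col=1): c = -0.1950 + 0.5900i → escape time 8
(row=1, col=2): c = 0.7100 + 0.5900i → escape time 3
(row=2, col=0): c = -1.1000 + 0.4100i → escape time 6
(row=2, col=1): c = -0.1950 + 0.4100i → escape time 8
(row=2, col=2): c = 0.7100 + 0.4100i → escape time 3
(row=3, col=0): c = -1.1000 + 0.2300i → escape time 8
(row=3, col=1): c = -0.1950 + 0.2300i → escape time 8
(row=3, col=2): c = 0.7100 + 0.2300i → escape time 3
(row=4, col=0): c = -1.1000 + 0.0500i → escape time 8
(row=4, col=1): c = -0.1950 + 0.0500i → escape time 8
(row=4, col=2): c = 0.7100 + 0.0500i → escape time 3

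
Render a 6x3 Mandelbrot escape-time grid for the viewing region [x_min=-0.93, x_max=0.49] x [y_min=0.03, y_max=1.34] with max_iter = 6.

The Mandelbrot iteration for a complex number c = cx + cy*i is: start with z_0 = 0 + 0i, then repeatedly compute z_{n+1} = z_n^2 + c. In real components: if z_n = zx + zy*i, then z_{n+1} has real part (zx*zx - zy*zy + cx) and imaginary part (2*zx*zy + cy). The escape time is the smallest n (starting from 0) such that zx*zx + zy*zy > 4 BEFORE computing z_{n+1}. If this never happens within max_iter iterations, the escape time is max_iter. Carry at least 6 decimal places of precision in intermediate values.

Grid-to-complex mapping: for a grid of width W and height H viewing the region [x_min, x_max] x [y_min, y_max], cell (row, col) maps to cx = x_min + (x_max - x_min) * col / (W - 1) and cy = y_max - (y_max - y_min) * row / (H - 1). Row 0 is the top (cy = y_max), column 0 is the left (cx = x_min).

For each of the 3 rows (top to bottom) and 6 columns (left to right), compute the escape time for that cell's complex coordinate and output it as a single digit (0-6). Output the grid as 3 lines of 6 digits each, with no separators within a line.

(row=0, col=0): c = -0.9300 + 1.3400i → escape time 2
(row=0, col=1): c = -0.6460 + 1.3400i → escape time 2
(row=0, col=2): c = -0.3620 + 1.3400i → escape time 2
(row=0, col=3): c = -0.0780 + 1.3400i → escape time 2
(row=0, col=4): c = 0.2060 + 1.3400i → escape time 2
(row=0, col=5): c = 0.4900 + 1.3400i → escape time 2
(row=1, col=0): c = -0.9300 + 0.6850i → escape time 4
(row=1, col=1): c = -0.6460 + 0.6850i → escape time 6
(row=1, col=2): c = -0.3620 + 0.6850i → escape time 6
(row=1, col=3): c = -0.0780 + 0.6850i → escape time 6
(row=1, col=4): c = 0.2060 + 0.6850i → escape time 6
(row=1, col=5): c = 0.4900 + 0.6850i → escape time 4
(row=2, col=0): c = -0.9300 + 0.0300i → escape time 6
(row=2, col=1): c = -0.6460 + 0.0300i → escape time 6
(row=2, col=2): c = -0.3620 + 0.0300i → escape time 6
(row=2, col=3): c = -0.0780 + 0.0300i → escape time 6
(row=2, col=4): c = 0.2060 + 0.0300i → escape time 6
(row=2, col=5): c = 0.4900 + 0.0300i → escape time 5

Answer: 222222
466664
666665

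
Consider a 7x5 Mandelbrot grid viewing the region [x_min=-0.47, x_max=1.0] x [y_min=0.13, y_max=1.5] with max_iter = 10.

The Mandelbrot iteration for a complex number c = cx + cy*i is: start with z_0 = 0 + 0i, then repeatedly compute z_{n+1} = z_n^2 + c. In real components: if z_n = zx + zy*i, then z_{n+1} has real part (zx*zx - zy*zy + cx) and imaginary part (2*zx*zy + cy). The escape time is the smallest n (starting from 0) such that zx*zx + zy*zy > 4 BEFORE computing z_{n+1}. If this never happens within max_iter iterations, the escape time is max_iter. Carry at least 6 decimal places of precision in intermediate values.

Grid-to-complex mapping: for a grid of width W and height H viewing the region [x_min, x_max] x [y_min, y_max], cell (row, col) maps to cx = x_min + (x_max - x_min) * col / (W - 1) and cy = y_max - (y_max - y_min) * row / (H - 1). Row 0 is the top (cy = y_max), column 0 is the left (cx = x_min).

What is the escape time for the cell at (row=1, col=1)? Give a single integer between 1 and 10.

z_0 = 0 + 0i, c = -0.2250 + 1.1575i
Iter 1: z = -0.2250 + 1.1575i, |z|^2 = 1.3904
Iter 2: z = -1.5142 + 0.6366i, |z|^2 = 2.6980
Iter 3: z = 1.6625 + -0.7704i, |z|^2 = 3.3573
Iter 4: z = 1.9452 + -1.4041i, |z|^2 = 5.7553
Escaped at iteration 4

Answer: 4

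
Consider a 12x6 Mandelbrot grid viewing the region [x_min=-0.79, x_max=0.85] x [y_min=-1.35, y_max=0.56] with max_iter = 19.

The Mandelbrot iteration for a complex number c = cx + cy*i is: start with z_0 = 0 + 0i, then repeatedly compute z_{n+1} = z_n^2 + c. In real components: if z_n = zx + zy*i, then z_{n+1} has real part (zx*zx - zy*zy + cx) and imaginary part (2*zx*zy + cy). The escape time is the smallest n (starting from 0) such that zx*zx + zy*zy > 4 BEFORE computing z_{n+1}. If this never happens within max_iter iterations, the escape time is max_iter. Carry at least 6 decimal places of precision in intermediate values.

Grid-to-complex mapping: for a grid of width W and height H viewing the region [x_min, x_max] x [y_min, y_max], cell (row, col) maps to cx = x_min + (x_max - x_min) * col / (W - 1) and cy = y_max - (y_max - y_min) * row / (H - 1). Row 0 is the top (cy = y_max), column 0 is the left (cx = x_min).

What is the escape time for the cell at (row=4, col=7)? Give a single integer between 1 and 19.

z_0 = 0 + 0i, c = 0.2536 + -0.9680i
Iter 1: z = 0.2536 + -0.9680i, |z|^2 = 1.0014
Iter 2: z = -0.6191 + -1.4590i, |z|^2 = 2.5120
Iter 3: z = -1.4919 + 0.8385i, |z|^2 = 2.9289
Iter 4: z = 1.7765 + -3.4698i, |z|^2 = 15.1957
Escaped at iteration 4

Answer: 4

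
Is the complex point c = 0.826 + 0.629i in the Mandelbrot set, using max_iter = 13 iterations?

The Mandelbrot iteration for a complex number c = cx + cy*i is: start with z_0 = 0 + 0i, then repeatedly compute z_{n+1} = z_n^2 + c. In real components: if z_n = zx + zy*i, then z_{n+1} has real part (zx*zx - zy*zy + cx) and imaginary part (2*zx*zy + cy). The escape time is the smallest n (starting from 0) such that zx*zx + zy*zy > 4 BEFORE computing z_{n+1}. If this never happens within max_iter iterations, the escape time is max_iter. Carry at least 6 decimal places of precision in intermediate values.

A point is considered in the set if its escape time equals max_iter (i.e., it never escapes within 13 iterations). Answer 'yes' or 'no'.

z_0 = 0 + 0i, c = 0.8260 + 0.6290i
Iter 1: z = 0.8260 + 0.6290i, |z|^2 = 1.0779
Iter 2: z = 1.1126 + 1.6681i, |z|^2 = 4.0205
Escaped at iteration 2

Answer: no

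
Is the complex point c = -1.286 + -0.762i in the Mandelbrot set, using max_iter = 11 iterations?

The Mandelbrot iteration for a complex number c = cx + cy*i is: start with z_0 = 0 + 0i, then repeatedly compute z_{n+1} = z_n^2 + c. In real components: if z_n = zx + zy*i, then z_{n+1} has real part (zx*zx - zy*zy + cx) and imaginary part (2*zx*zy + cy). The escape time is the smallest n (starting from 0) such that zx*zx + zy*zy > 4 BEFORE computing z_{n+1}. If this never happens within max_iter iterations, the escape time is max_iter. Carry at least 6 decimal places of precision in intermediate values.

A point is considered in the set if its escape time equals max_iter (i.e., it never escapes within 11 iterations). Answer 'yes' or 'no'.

z_0 = 0 + 0i, c = -1.2860 + -0.7620i
Iter 1: z = -1.2860 + -0.7620i, |z|^2 = 2.2344
Iter 2: z = -0.2128 + 1.1979i, |z|^2 = 1.4802
Iter 3: z = -2.6756 + -1.2719i, |z|^2 = 8.7765
Escaped at iteration 3

Answer: no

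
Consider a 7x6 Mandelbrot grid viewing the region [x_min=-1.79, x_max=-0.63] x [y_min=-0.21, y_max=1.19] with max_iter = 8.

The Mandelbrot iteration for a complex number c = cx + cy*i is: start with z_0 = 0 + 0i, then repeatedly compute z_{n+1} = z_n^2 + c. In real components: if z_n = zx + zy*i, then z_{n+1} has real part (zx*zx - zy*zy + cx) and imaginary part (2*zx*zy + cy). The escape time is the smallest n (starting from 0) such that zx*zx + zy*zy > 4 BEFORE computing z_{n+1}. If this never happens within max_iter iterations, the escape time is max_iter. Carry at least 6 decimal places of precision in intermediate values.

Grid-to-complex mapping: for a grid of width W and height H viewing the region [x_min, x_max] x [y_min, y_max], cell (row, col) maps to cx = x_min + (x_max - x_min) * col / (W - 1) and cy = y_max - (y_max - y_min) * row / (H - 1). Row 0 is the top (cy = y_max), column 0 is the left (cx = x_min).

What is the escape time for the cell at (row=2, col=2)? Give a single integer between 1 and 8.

z_0 = 0 + 0i, c = -1.4033 + 0.6300i
Iter 1: z = -1.4033 + 0.6300i, |z|^2 = 2.3662
Iter 2: z = 0.1691 + -1.1382i, |z|^2 = 1.3241
Iter 3: z = -2.6702 + 0.2450i, |z|^2 = 7.1902
Escaped at iteration 3

Answer: 3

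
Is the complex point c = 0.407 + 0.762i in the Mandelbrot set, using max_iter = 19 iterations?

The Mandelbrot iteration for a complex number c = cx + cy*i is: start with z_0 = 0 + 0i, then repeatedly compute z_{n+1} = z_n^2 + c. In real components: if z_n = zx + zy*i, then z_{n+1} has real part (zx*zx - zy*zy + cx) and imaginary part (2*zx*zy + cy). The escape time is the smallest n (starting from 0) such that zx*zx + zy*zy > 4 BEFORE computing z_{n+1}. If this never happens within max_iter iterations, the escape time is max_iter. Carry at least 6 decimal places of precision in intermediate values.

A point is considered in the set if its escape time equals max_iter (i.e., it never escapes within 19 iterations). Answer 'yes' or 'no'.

Answer: no

Derivation:
z_0 = 0 + 0i, c = 0.4070 + 0.7620i
Iter 1: z = 0.4070 + 0.7620i, |z|^2 = 0.7463
Iter 2: z = -0.0080 + 1.3823i, |z|^2 = 1.9107
Iter 3: z = -1.5036 + 0.7399i, |z|^2 = 2.8083
Iter 4: z = 2.1204 + -1.4630i, |z|^2 = 6.6364
Escaped at iteration 4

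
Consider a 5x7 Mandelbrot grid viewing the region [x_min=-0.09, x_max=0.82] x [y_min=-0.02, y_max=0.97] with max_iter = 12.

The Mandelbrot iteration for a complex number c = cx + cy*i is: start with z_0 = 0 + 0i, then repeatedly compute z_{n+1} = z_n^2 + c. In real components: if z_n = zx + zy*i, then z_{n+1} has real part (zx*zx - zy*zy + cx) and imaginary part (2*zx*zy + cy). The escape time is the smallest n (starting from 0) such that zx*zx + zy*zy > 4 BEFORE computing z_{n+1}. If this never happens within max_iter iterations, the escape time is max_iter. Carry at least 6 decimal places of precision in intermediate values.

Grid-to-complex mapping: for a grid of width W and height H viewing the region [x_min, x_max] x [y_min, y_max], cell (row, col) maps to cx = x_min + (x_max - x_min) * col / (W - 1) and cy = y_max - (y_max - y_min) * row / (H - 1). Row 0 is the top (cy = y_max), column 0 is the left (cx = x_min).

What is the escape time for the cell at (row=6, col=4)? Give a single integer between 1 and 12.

z_0 = 0 + 0i, c = 0.8200 + -0.0200i
Iter 1: z = 0.8200 + -0.0200i, |z|^2 = 0.6728
Iter 2: z = 1.4920 + -0.0528i, |z|^2 = 2.2289
Iter 3: z = 3.0433 + -0.1776i, |z|^2 = 9.2931
Escaped at iteration 3

Answer: 3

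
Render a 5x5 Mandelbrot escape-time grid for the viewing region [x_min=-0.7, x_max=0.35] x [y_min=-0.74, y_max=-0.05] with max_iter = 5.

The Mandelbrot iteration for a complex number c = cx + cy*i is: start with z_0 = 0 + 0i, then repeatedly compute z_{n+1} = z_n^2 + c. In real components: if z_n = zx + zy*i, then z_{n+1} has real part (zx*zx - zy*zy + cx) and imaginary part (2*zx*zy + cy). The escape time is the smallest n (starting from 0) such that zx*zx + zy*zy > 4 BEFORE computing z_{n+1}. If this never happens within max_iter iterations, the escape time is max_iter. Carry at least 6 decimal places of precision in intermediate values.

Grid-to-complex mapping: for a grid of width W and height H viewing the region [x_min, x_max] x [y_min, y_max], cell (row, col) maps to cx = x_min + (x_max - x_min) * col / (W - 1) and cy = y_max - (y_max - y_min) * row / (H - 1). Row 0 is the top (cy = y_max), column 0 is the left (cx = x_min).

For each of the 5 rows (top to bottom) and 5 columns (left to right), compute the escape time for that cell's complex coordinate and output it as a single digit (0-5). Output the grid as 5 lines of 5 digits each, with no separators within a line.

(row=0, col=0): c = -0.7000 + -0.0500i → escape time 5
(row=0, col=1): c = -0.4375 + -0.0500i → escape time 5
(row=0, col=2): c = -0.1750 + -0.0500i → escape time 5
(row=0, col=3): c = 0.0875 + -0.0500i → escape time 5
(row=0, col=4): c = 0.3500 + -0.0500i → escape time 5
(row=1, col=0): c = -0.7000 + -0.2225i → escape time 5
(row=1, col=1): c = -0.4375 + -0.2225i → escape time 5
(row=1, col=2): c = -0.1750 + -0.2225i → escape time 5
(row=1, col=3): c = 0.0875 + -0.2225i → escape time 5
(row=1, col=4): c = 0.3500 + -0.2225i → escape time 5
(row=2, col=0): c = -0.7000 + -0.3950i → escape time 5
(row=2, col=1): c = -0.4375 + -0.3950i → escape time 5
(row=2, col=2): c = -0.1750 + -0.3950i → escape time 5
(row=2, col=3): c = 0.0875 + -0.3950i → escape time 5
(row=2, col=4): c = 0.3500 + -0.3950i → escape time 5
(row=3, col=0): c = -0.7000 + -0.5675i → escape time 5
(row=3, col=1): c = -0.4375 + -0.5675i → escape time 5
(row=3, col=2): c = -0.1750 + -0.5675i → escape time 5
(row=3, col=3): c = 0.0875 + -0.5675i → escape time 5
(row=3, col=4): c = 0.3500 + -0.5675i → escape time 5
(row=4, col=0): c = -0.7000 + -0.7400i → escape time 4
(row=4, col=1): c = -0.4375 + -0.7400i → escape time 5
(row=4, col=2): c = -0.1750 + -0.7400i → escape time 5
(row=4, col=3): c = 0.0875 + -0.7400i → escape time 5
(row=4, col=4): c = 0.3500 + -0.7400i → escape time 5

Answer: 55555
55555
55555
55555
45555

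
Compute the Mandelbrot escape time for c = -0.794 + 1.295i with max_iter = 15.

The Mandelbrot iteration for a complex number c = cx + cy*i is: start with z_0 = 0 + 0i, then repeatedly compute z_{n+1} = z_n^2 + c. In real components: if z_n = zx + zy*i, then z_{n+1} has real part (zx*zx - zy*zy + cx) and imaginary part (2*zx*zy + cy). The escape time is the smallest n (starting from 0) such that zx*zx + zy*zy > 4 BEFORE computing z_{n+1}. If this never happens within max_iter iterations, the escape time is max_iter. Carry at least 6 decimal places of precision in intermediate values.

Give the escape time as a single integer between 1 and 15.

Answer: 3

Derivation:
z_0 = 0 + 0i, c = -0.7940 + 1.2950i
Iter 1: z = -0.7940 + 1.2950i, |z|^2 = 2.3075
Iter 2: z = -1.8406 + -0.7615i, |z|^2 = 3.9676
Iter 3: z = 2.0139 + 4.0981i, |z|^2 = 20.8502
Escaped at iteration 3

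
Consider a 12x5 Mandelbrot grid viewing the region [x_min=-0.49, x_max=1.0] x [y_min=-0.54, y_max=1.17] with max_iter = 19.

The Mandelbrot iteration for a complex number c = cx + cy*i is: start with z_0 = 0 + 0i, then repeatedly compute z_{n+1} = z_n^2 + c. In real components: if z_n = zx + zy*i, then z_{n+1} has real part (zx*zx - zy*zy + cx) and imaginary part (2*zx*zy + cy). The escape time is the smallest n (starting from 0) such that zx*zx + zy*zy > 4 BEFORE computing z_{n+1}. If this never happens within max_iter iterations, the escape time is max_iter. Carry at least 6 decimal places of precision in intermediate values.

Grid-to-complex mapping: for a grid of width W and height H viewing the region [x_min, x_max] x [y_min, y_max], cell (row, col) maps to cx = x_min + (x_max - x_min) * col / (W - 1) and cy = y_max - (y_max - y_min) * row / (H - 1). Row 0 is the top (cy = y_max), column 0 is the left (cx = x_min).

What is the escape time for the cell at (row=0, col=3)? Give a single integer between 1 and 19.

z_0 = 0 + 0i, c = -0.0836 + 1.1700i
Iter 1: z = -0.0836 + 1.1700i, |z|^2 = 1.3759
Iter 2: z = -1.4455 + 0.9743i, |z|^2 = 3.0388
Iter 3: z = 1.0567 + -1.6468i, |z|^2 = 3.8284
Iter 4: z = -1.6788 + -2.3103i, |z|^2 = 8.1558
Escaped at iteration 4

Answer: 4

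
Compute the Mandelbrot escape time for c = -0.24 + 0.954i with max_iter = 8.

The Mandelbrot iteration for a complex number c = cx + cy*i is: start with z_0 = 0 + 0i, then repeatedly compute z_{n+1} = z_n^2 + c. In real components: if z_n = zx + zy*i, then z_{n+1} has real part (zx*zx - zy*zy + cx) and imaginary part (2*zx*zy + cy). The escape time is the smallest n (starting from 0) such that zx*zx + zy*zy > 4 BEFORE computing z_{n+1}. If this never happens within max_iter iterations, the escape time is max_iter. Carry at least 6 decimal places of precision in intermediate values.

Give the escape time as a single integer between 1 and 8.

Answer: 7

Derivation:
z_0 = 0 + 0i, c = -0.2400 + 0.9540i
Iter 1: z = -0.2400 + 0.9540i, |z|^2 = 0.9677
Iter 2: z = -1.0925 + 0.4961i, |z|^2 = 1.4397
Iter 3: z = 0.7075 + -0.1300i, |z|^2 = 0.5174
Iter 4: z = 0.2437 + 0.7701i, |z|^2 = 0.6525
Iter 5: z = -0.7737 + 1.3293i, |z|^2 = 2.3657
Iter 6: z = -1.4084 + -1.1030i, |z|^2 = 3.2002
Iter 7: z = 0.5270 + 4.0609i, |z|^2 = 16.7689
Escaped at iteration 7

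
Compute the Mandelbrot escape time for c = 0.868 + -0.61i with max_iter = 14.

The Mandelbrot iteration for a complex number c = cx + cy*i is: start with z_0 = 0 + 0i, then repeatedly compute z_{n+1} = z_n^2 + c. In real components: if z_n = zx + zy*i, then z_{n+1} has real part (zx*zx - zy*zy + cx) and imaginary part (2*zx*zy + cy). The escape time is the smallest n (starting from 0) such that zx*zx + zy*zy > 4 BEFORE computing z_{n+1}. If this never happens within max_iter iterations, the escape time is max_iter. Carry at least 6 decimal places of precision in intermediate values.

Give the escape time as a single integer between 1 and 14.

Answer: 2

Derivation:
z_0 = 0 + 0i, c = 0.8680 + -0.6100i
Iter 1: z = 0.8680 + -0.6100i, |z|^2 = 1.1255
Iter 2: z = 1.2493 + -1.6690i, |z|^2 = 4.3462
Escaped at iteration 2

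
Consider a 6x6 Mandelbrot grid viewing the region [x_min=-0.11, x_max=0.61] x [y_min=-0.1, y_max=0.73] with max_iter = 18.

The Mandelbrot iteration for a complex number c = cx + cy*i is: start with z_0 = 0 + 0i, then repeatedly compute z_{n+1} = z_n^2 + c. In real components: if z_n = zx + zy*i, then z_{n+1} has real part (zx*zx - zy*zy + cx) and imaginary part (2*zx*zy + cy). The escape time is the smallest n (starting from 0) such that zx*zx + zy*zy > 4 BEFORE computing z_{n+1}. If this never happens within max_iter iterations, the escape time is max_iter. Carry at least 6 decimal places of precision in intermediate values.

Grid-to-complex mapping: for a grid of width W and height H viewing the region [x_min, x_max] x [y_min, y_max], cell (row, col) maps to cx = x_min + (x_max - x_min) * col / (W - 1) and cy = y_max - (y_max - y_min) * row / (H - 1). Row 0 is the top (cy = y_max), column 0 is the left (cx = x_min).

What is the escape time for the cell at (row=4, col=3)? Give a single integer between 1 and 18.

Answer: 18

Derivation:
z_0 = 0 + 0i, c = 0.3220 + 0.0660i
Iter 1: z = 0.3220 + 0.0660i, |z|^2 = 0.1080
Iter 2: z = 0.4213 + 0.1085i, |z|^2 = 0.1893
Iter 3: z = 0.4877 + 0.1574i, |z|^2 = 0.2627
Iter 4: z = 0.5351 + 0.2196i, |z|^2 = 0.3346
Iter 5: z = 0.5601 + 0.3010i, |z|^2 = 0.4043
Iter 6: z = 0.5452 + 0.4032i, |z|^2 = 0.4597
Iter 7: z = 0.4566 + 0.5056i, |z|^2 = 0.4641
Iter 8: z = 0.2749 + 0.5277i, |z|^2 = 0.3541
Iter 9: z = 0.1191 + 0.3561i, |z|^2 = 0.1410
Iter 10: z = 0.2093 + 0.1508i, |z|^2 = 0.0666
Iter 11: z = 0.3431 + 0.1291i, |z|^2 = 0.1344
Iter 12: z = 0.4230 + 0.1546i, |z|^2 = 0.2029
Iter 13: z = 0.4771 + 0.1968i, |z|^2 = 0.2663
Iter 14: z = 0.5108 + 0.2538i, |z|^2 = 0.3254
Iter 15: z = 0.5186 + 0.3253i, |z|^2 = 0.3747
Iter 16: z = 0.4851 + 0.4034i, |z|^2 = 0.3980
Iter 17: z = 0.3946 + 0.4573i, |z|^2 = 0.3649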